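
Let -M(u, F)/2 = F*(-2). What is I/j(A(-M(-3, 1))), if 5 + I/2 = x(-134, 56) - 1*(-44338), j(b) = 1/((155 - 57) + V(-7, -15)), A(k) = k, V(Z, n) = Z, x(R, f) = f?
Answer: 8078798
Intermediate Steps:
M(u, F) = 4*F (M(u, F) = -2*F*(-2) = -(-4)*F = 4*F)
j(b) = 1/91 (j(b) = 1/((155 - 57) - 7) = 1/(98 - 7) = 1/91)
I = 88778 (I = -10 + 2*(56 - 1*(-44338)) = -10 + 2*(56 + 44338) = -10 + 2*44394 = -10 + 88788 = 88778)
I/j(A(-M(-3, 1))) = 88778/(1/91) = 88778*91 = 8078798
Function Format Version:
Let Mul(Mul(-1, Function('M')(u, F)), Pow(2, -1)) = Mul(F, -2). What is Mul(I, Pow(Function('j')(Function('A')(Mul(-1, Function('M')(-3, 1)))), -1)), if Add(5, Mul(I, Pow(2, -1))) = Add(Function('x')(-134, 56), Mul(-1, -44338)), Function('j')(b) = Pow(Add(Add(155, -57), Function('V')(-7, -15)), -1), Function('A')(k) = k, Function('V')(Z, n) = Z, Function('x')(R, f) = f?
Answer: 8078798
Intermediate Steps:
Function('M')(u, F) = Mul(4, F) (Function('M')(u, F) = Mul(-2, Mul(F, -2)) = Mul(-2, Mul(-2, F)) = Mul(4, F))
Function('j')(b) = Rational(1, 91) (Function('j')(b) = Pow(Add(Add(155, -57), -7), -1) = Pow(Add(98, -7), -1) = Pow(91, -1) = Rational(1, 91))
I = 88778 (I = Add(-10, Mul(2, Add(56, Mul(-1, -44338)))) = Add(-10, Mul(2, Add(56, 44338))) = Add(-10, Mul(2, 44394)) = Add(-10, 88788) = 88778)
Mul(I, Pow(Function('j')(Function('A')(Mul(-1, Function('M')(-3, 1)))), -1)) = Mul(88778, Pow(Rational(1, 91), -1)) = Mul(88778, 91) = 8078798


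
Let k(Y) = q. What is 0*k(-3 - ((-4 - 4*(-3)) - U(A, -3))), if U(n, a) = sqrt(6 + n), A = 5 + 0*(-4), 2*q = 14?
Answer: 0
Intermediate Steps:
q = 7 (q = (1/2)*14 = 7)
A = 5 (A = 5 + 0 = 5)
k(Y) = 7
0*k(-3 - ((-4 - 4*(-3)) - U(A, -3))) = 0*7 = 0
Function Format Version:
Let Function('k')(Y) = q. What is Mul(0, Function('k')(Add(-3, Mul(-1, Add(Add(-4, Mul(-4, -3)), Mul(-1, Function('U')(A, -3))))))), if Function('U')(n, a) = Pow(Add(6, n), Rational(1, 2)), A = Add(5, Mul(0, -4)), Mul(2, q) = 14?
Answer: 0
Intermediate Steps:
q = 7 (q = Mul(Rational(1, 2), 14) = 7)
A = 5 (A = Add(5, 0) = 5)
Function('k')(Y) = 7
Mul(0, Function('k')(Add(-3, Mul(-1, Add(Add(-4, Mul(-4, -3)), Mul(-1, Function('U')(A, -3))))))) = Mul(0, 7) = 0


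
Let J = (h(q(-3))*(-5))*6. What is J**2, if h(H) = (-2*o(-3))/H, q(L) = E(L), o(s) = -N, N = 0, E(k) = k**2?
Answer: 0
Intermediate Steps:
o(s) = 0 (o(s) = -1*0 = 0)
q(L) = L**2
h(H) = 0 (h(H) = (-2*0)/H = 0/H = 0)
J = 0 (J = (0*(-5))*6 = 0*6 = 0)
J**2 = 0**2 = 0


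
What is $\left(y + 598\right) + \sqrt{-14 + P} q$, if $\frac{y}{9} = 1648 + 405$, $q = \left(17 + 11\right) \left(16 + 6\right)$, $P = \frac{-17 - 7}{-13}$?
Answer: $19075 + \frac{616 i \sqrt{2054}}{13} \approx 19075.0 + 2147.5 i$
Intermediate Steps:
$P = \frac{24}{13}$ ($P = \left(-24\right) \left(- \frac{1}{13}\right) = \frac{24}{13} \approx 1.8462$)
$q = 616$ ($q = 28 \cdot 22 = 616$)
$y = 18477$ ($y = 9 \left(1648 + 405\right) = 9 \cdot 2053 = 18477$)
$\left(y + 598\right) + \sqrt{-14 + P} q = \left(18477 + 598\right) + \sqrt{-14 + \frac{24}{13}} \cdot 616 = 19075 + \sqrt{- \frac{158}{13}} \cdot 616 = 19075 + \frac{i \sqrt{2054}}{13} \cdot 616 = 19075 + \frac{616 i \sqrt{2054}}{13}$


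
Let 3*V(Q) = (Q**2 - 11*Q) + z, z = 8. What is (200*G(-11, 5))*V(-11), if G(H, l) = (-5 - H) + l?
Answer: 550000/3 ≈ 1.8333e+5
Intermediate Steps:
G(H, l) = -5 + l - H
V(Q) = 8/3 - 11*Q/3 + Q**2/3 (V(Q) = ((Q**2 - 11*Q) + 8)/3 = (8 + Q**2 - 11*Q)/3 = 8/3 - 11*Q/3 + Q**2/3)
(200*G(-11, 5))*V(-11) = (200*(-5 + 5 - 1*(-11)))*(8/3 - 11/3*(-11) + (1/3)*(-11)**2) = (200*(-5 + 5 + 11))*(8/3 + 121/3 + (1/3)*121) = (200*11)*(8/3 + 121/3 + 121/3) = 2200*(250/3) = 550000/3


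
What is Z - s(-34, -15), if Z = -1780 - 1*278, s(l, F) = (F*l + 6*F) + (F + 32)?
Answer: -2495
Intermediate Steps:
s(l, F) = 32 + 7*F + F*l (s(l, F) = (6*F + F*l) + (32 + F) = 32 + 7*F + F*l)
Z = -2058 (Z = -1780 - 278 = -2058)
Z - s(-34, -15) = -2058 - (32 + 7*(-15) - 15*(-34)) = -2058 - (32 - 105 + 510) = -2058 - 1*437 = -2058 - 437 = -2495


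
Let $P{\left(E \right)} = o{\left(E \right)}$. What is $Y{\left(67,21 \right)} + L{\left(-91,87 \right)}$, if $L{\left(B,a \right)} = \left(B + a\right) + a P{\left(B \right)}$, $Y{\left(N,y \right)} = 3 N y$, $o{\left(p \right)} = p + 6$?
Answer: $-3178$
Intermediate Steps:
$o{\left(p \right)} = 6 + p$
$P{\left(E \right)} = 6 + E$
$Y{\left(N,y \right)} = 3 N y$
$L{\left(B,a \right)} = B + a + a \left(6 + B\right)$ ($L{\left(B,a \right)} = \left(B + a\right) + a \left(6 + B\right) = B + a + a \left(6 + B\right)$)
$Y{\left(67,21 \right)} + L{\left(-91,87 \right)} = 3 \cdot 67 \cdot 21 + \left(-91 + 87 + 87 \left(6 - 91\right)\right) = 4221 + \left(-91 + 87 + 87 \left(-85\right)\right) = 4221 - 7399 = -3178$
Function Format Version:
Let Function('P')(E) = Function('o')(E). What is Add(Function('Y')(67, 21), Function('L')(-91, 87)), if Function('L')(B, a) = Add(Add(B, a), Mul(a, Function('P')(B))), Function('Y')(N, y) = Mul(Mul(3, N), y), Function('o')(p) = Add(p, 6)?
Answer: -3178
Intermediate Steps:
Function('o')(p) = Add(6, p)
Function('P')(E) = Add(6, E)
Function('Y')(N, y) = Mul(3, N, y)
Function('L')(B, a) = Add(B, a, Mul(a, Add(6, B))) (Function('L')(B, a) = Add(Add(B, a), Mul(a, Add(6, B))) = Add(B, a, Mul(a, Add(6, B))))
Add(Function('Y')(67, 21), Function('L')(-91, 87)) = Add(Mul(3, 67, 21), Add(-91, 87, Mul(87, Add(6, -91)))) = Add(4221, Add(-91, 87, Mul(87, -85))) = Add(4221, Add(-91, 87, -7395)) = Add(4221, -7399) = -3178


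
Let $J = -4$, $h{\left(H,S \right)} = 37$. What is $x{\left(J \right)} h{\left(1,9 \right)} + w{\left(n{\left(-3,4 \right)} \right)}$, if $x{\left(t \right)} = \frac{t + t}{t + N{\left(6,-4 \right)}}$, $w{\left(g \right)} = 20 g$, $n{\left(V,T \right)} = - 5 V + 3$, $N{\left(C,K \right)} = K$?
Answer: $397$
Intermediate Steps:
$n{\left(V,T \right)} = 3 - 5 V$
$x{\left(t \right)} = \frac{2 t}{-4 + t}$ ($x{\left(t \right)} = \frac{t + t}{t - 4} = \frac{2 t}{-4 + t}$)
$x{\left(J \right)} h{\left(1,9 \right)} + w{\left(n{\left(-3,4 \right)} \right)} = 2 \left(-4\right) \frac{1}{-4 - 4} \cdot 37 + 20 \left(3 - -15\right) = 2 \left(-4\right) \frac{1}{-8} \cdot 37 + 20 \left(3 + 15\right) = 2 \left(-4\right) \left(- \frac{1}{8}\right) 37 + 20 \cdot 18 = 1 \cdot 37 + 360 = 37 + 360 = 397$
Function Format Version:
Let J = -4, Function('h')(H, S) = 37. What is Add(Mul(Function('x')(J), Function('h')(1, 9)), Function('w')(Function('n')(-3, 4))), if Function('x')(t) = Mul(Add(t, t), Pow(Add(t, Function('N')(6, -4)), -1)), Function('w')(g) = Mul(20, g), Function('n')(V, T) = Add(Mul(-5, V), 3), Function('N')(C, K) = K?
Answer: 397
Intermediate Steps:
Function('n')(V, T) = Add(3, Mul(-5, V))
Function('x')(t) = Mul(2, t, Pow(Add(-4, t), -1)) (Function('x')(t) = Mul(Add(t, t), Pow(Add(t, -4), -1)) = Mul(Mul(2, t), Pow(Add(-4, t), -1)) = Mul(2, t, Pow(Add(-4, t), -1)))
Add(Mul(Function('x')(J), Function('h')(1, 9)), Function('w')(Function('n')(-3, 4))) = Add(Mul(Mul(2, -4, Pow(Add(-4, -4), -1)), 37), Mul(20, Add(3, Mul(-5, -3)))) = Add(Mul(Mul(2, -4, Pow(-8, -1)), 37), Mul(20, Add(3, 15))) = Add(Mul(Mul(2, -4, Rational(-1, 8)), 37), Mul(20, 18)) = Add(Mul(1, 37), 360) = Add(37, 360) = 397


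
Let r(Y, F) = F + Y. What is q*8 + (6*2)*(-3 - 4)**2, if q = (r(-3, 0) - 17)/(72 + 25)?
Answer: 56876/97 ≈ 586.35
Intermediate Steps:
q = -20/97 (q = ((0 - 3) - 17)/(72 + 25) = (-3 - 17)/97 = -20*1/97 = -20/97 ≈ -0.20619)
q*8 + (6*2)*(-3 - 4)**2 = -20/97*8 + (6*2)*(-3 - 4)**2 = -160/97 + 12*(-7)**2 = -160/97 + 12*49 = -160/97 + 588 = 56876/97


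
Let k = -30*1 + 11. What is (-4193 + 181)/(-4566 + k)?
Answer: 4012/4585 ≈ 0.87503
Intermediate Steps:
k = -19 (k = -30 + 11 = -19)
(-4193 + 181)/(-4566 + k) = (-4193 + 181)/(-4566 - 19) = -4012/(-4585) = -4012*(-1/4585) = 4012/4585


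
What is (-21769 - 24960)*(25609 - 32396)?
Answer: 317149723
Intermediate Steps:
(-21769 - 24960)*(25609 - 32396) = -46729*(-6787) = 317149723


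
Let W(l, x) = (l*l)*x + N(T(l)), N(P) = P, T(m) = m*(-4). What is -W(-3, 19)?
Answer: -183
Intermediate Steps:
T(m) = -4*m
W(l, x) = -4*l + x*l² (W(l, x) = (l*l)*x - 4*l = l²*x - 4*l = x*l² - 4*l = -4*l + x*l²)
-W(-3, 19) = -(-3)*(-4 - 3*19) = -(-3)*(-4 - 57) = -(-3)*(-61) = -1*183 = -183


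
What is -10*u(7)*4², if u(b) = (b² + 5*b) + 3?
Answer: -13920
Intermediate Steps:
u(b) = 3 + b² + 5*b
-10*u(7)*4² = -10*(3 + 7² + 5*7)*4² = -10*(3 + 49 + 35)*16 = -10*87*16 = -870*16 = -13920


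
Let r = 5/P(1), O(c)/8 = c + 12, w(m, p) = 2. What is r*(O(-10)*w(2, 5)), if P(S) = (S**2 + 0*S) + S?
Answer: 80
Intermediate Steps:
P(S) = S + S**2 (P(S) = (S**2 + 0) + S = S**2 + S = S + S**2)
O(c) = 96 + 8*c (O(c) = 8*(c + 12) = 8*(12 + c) = 96 + 8*c)
r = 5/2 (r = 5/((1*(1 + 1))) = 5/((1*2)) = 5/2 ≈ 2.5000)
r*(O(-10)*w(2, 5)) = 5*((96 + 8*(-10))*2)/2 = 5*((96 - 80)*2)/2 = 5*(16*2)/2 = (5/2)*32 = 80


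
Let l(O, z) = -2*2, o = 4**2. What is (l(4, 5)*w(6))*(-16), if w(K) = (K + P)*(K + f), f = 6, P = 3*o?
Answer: 41472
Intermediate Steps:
o = 16
P = 48 (P = 3*16 = 48)
w(K) = (6 + K)*(48 + K) (w(K) = (K + 48)*(K + 6) = (48 + K)*(6 + K) = (6 + K)*(48 + K))
l(O, z) = -4
(l(4, 5)*w(6))*(-16) = -4*(288 + 6**2 + 54*6)*(-16) = -4*(288 + 36 + 324)*(-16) = -4*648*(-16) = -2592*(-16) = 41472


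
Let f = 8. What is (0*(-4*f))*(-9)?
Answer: 0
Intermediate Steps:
(0*(-4*f))*(-9) = (0*(-4*8))*(-9) = (0*(-32))*(-9) = 0*(-9) = 0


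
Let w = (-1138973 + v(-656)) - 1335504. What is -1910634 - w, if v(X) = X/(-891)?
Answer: 502383457/891 ≈ 5.6384e+5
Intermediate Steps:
v(X) = -X/891 (v(X) = X*(-1/891) = -X/891)
w = -2204758351/891 (w = (-1138973 - 1/891*(-656)) - 1335504 = (-1138973 + 656/891) - 1335504 = -1014824287/891 - 1335504 = -2204758351/891 ≈ -2.4745e+6)
-1910634 - w = -1910634 - 1*(-2204758351/891) = -1910634 + 2204758351/891 = 502383457/891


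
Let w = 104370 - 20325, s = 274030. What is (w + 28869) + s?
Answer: 386944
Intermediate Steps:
w = 84045
(w + 28869) + s = (84045 + 28869) + 274030 = 112914 + 274030 = 386944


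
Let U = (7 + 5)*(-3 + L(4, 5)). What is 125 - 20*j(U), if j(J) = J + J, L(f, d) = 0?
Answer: 1565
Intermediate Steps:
U = -36 (U = (7 + 5)*(-3 + 0) = 12*(-3) = -36)
j(J) = 2*J
125 - 20*j(U) = 125 - 40*(-36) = 125 - 20*(-72) = 125 + 1440 = 1565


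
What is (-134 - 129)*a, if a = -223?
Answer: 58649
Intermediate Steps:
(-134 - 129)*a = (-134 - 129)*(-223) = -263*(-223) = 58649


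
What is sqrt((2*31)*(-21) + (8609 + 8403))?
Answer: sqrt(15710) ≈ 125.34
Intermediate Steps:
sqrt((2*31)*(-21) + (8609 + 8403)) = sqrt(62*(-21) + 17012) = sqrt(-1302 + 17012) = sqrt(15710)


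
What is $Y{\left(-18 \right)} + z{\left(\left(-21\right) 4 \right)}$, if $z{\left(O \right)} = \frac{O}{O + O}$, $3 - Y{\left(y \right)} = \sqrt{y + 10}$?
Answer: $\frac{7}{2} - 2 i \sqrt{2} \approx 3.5 - 2.8284 i$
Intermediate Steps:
$Y{\left(y \right)} = 3 - \sqrt{10 + y}$ ($Y{\left(y \right)} = 3 - \sqrt{y + 10} = 3 - \sqrt{10 + y}$)
$z{\left(O \right)} = \frac{1}{2}$ ($z{\left(O \right)} = \frac{O}{2 O} = \frac{1}{2 O} O = \frac{1}{2}$)
$Y{\left(-18 \right)} + z{\left(\left(-21\right) 4 \right)} = \left(3 - \sqrt{10 - 18}\right) + \frac{1}{2} = \left(3 - \sqrt{-8}\right) + \frac{1}{2} = \left(3 - 2 i \sqrt{2}\right) + \frac{1}{2} = \frac{7}{2} - 2 i \sqrt{2}$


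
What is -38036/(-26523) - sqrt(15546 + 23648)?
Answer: 38036/26523 - sqrt(39194) ≈ -196.54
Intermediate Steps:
-38036/(-26523) - sqrt(15546 + 23648) = -38036*(-1/26523) - sqrt(39194) = 38036/26523 - sqrt(39194)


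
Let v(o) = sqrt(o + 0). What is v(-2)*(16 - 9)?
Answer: 7*I*sqrt(2) ≈ 9.8995*I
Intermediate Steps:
v(o) = sqrt(o)
v(-2)*(16 - 9) = sqrt(-2)*(16 - 9) = (I*sqrt(2))*7 = 7*I*sqrt(2)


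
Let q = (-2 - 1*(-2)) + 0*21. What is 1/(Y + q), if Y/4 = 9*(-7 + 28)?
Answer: 1/756 ≈ 0.0013228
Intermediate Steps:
Y = 756 (Y = 4*(9*(-7 + 28)) = 4*(9*21) = 4*189 = 756)
q = 0 (q = (-2 + 2) + 0 = 0 + 0 = 0)
1/(Y + q) = 1/(756 + 0) = 1/756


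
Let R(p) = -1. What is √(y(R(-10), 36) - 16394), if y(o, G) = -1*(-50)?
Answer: 6*I*√454 ≈ 127.84*I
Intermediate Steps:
y(o, G) = 50
√(y(R(-10), 36) - 16394) = √(50 - 16394) = √(-16344) = 6*I*√454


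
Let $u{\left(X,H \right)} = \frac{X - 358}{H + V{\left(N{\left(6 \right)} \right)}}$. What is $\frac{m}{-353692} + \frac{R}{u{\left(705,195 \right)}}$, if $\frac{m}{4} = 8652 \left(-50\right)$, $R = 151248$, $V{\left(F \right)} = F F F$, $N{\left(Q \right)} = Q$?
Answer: $\frac{5496782694744}{30682781} \approx 1.7915 \cdot 10^{5}$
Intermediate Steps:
$V{\left(F \right)} = F^{3}$ ($V{\left(F \right)} = F^{2} F = F^{3}$)
$m = -1730400$ ($m = 4 \cdot 8652 \left(-50\right) = 4 \left(-432600\right) = -1730400$)
$u{\left(X,H \right)} = \frac{-358 + X}{216 + H}$ ($u{\left(X,H \right)} = \frac{X - 358}{H + 6^{3}} = \frac{-358 + X}{H + 216} = \frac{-358 + X}{216 + H}$)
$\frac{m}{-353692} + \frac{R}{u{\left(705,195 \right)}} = - \frac{1730400}{-353692} + \frac{151248}{\frac{1}{216 + 195} \left(-358 + 705\right)} = \left(-1730400\right) \left(- \frac{1}{353692}\right) + \frac{151248}{\frac{1}{411} \cdot 347} = \frac{432600}{88423} + \frac{151248}{\frac{1}{411} \cdot 347} = \frac{432600}{88423} + \frac{151248}{\frac{347}{411}} = \frac{432600}{88423} + 151248 \cdot \frac{411}{347} = \frac{432600}{88423} + \frac{62162928}{347} = \frac{5496782694744}{30682781}$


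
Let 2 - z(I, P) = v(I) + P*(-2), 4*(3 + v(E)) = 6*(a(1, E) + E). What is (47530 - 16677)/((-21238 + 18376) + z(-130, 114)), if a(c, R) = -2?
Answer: -30853/2431 ≈ -12.691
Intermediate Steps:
v(E) = -6 + 3*E/2 (v(E) = -3 + (6*(-2 + E))/4 = -3 + (-12 + 6*E)/4 = -3 + (-3 + 3*E/2) = -6 + 3*E/2)
z(I, P) = 8 + 2*P - 3*I/2 (z(I, P) = 2 - ((-6 + 3*I/2) + P*(-2)) = 2 - ((-6 + 3*I/2) - 2*P) = 2 - (-6 - 2*P + 3*I/2) = 2 + (6 + 2*P - 3*I/2) = 8 + 2*P - 3*I/2)
(47530 - 16677)/((-21238 + 18376) + z(-130, 114)) = (47530 - 16677)/((-21238 + 18376) + (8 + 2*114 - 3/2*(-130))) = 30853/(-2862 + (8 + 228 + 195)) = 30853/(-2862 + 431) = 30853/(-2431) = 30853*(-1/2431) = -30853/2431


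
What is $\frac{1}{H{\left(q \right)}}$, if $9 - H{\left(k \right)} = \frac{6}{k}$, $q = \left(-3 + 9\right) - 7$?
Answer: $\frac{1}{15} \approx 0.066667$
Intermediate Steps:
$q = -1$ ($q = 6 - 7 = -1$)
$H{\left(k \right)} = 9 - \frac{6}{k}$
$\frac{1}{H{\left(q \right)}} = \frac{1}{9 - \frac{6}{-1}} = \frac{1}{9 - -6} = \frac{1}{9 + 6} = \frac{1}{15}$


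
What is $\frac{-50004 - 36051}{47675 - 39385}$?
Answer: $- \frac{17211}{1658} \approx -10.381$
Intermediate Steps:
$\frac{-50004 - 36051}{47675 - 39385} = - \frac{86055}{8290} = \left(-86055\right) \frac{1}{8290} = - \frac{17211}{1658}$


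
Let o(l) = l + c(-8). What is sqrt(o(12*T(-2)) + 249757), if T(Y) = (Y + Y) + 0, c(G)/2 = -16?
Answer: sqrt(249677) ≈ 499.68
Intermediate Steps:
c(G) = -32 (c(G) = 2*(-16) = -32)
T(Y) = 2*Y (T(Y) = 2*Y + 0 = 2*Y)
o(l) = -32 + l (o(l) = l - 32 = -32 + l)
sqrt(o(12*T(-2)) + 249757) = sqrt((-32 + 12*(2*(-2))) + 249757) = sqrt((-32 + 12*(-4)) + 249757) = sqrt((-32 - 48) + 249757) = sqrt(-80 + 249757) = sqrt(249677)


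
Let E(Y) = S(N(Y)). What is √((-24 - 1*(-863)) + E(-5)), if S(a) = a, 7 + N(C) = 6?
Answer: √838 ≈ 28.948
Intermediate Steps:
N(C) = -1 (N(C) = -7 + 6 = -1)
E(Y) = -1
√((-24 - 1*(-863)) + E(-5)) = √((-24 - 1*(-863)) - 1) = √((-24 + 863) - 1) = √(839 - 1) = √838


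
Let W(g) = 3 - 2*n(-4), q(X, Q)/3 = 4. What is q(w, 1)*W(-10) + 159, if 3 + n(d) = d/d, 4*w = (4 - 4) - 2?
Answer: 243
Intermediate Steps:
w = -½ (w = ((4 - 4) - 2)/4 = (0 - 2)/4 = (¼)*(-2) = -½ ≈ -0.50000)
n(d) = -2 (n(d) = -3 + d/d = -3 + 1 = -2)
q(X, Q) = 12 (q(X, Q) = 3*4 = 12)
W(g) = 7 (W(g) = 3 - 2*(-2) = 3 + 4 = 7)
q(w, 1)*W(-10) + 159 = 12*7 + 159 = 84 + 159 = 243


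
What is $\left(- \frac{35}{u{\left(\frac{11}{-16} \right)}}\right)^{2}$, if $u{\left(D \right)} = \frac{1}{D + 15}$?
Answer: $\frac{64240225}{256} \approx 2.5094 \cdot 10^{5}$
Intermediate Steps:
$u{\left(D \right)} = \frac{1}{15 + D}$
$\left(- \frac{35}{u{\left(\frac{11}{-16} \right)}}\right)^{2} = \left(- \frac{35}{\frac{1}{15 + \frac{11}{-16}}}\right)^{2} = \left(- \frac{35}{\frac{1}{15 + 11 \left(- \frac{1}{16}\right)}}\right)^{2} = \left(- \frac{35}{\frac{1}{15 - \frac{11}{16}}}\right)^{2} = \left(- \frac{35}{\frac{1}{\frac{229}{16}}}\right)^{2} = \left(- \frac{35}{\frac{16}{229}}\right)^{2} = \left(\left(-35\right) \frac{229}{16}\right)^{2} = \left(- \frac{8015}{16}\right)^{2} = \frac{64240225}{256}$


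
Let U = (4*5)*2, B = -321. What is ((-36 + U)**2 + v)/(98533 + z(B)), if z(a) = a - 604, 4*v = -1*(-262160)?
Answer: 5463/8134 ≈ 0.67163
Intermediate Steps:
v = 65540 (v = (-1*(-262160))/4 = (1/4)*262160 = 65540)
U = 40 (U = 20*2 = 40)
z(a) = -604 + a
((-36 + U)**2 + v)/(98533 + z(B)) = ((-36 + 40)**2 + 65540)/(98533 + (-604 - 321)) = (4**2 + 65540)/(98533 - 925) = (16 + 65540)/97608 = 65556*(1/97608) = 5463/8134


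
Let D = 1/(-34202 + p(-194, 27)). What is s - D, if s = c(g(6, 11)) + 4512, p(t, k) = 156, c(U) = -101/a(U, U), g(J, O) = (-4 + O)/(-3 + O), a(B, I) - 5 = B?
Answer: 7192421823/1600162 ≈ 4494.8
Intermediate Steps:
a(B, I) = 5 + B
g(J, O) = (-4 + O)/(-3 + O)
c(U) = -101/(5 + U)
D = -1/34046 (D = 1/(-34202 + 156) = 1/(-34046) = -1/34046 ≈ -2.9372e-5)
s = 211256/47 (s = -101/(5 + (-4 + 11)/(-3 + 11)) + 4512 = -101/(5 + 7/8) + 4512 = -101/47/8 + 4512 = -101*8/47 + 4512 = -808/47 + 4512 = 211256/47 ≈ 4494.8)
s - D = 211256/47 - 1*(-1/34046) = 211256/47 + 1/34046 = 7192421823/1600162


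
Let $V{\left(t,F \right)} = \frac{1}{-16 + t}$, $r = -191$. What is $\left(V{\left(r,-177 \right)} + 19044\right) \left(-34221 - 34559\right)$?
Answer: $- \frac{271138119460}{207} \approx -1.3098 \cdot 10^{9}$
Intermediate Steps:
$\left(V{\left(r,-177 \right)} + 19044\right) \left(-34221 - 34559\right) = \left(\frac{1}{-16 - 191} + 19044\right) \left(-34221 - 34559\right) = \left(\frac{1}{-207} + 19044\right) \left(-68780\right) = \left(- \frac{1}{207} + 19044\right) \left(-68780\right) = \frac{3942107}{207} \left(-68780\right) = - \frac{271138119460}{207}$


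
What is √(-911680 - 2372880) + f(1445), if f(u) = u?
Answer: 1445 + 4*I*√205285 ≈ 1445.0 + 1812.3*I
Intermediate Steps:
√(-911680 - 2372880) + f(1445) = √(-911680 - 2372880) + 1445 = √(-3284560) + 1445 = 4*I*√205285 + 1445 = 1445 + 4*I*√205285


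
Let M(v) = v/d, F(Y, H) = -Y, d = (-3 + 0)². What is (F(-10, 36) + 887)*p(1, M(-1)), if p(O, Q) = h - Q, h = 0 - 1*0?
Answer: 299/3 ≈ 99.667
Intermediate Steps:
d = 9 (d = (-3)² = 9)
h = 0 (h = 0 + 0 = 0)
M(v) = v/9
p(O, Q) = -Q (p(O, Q) = 0 - Q = -Q)
(F(-10, 36) + 887)*p(1, M(-1)) = (-1*(-10) + 887)*(-(-1)/9) = (10 + 887)*(-1*(-⅑)) = 897*(⅑) = 299/3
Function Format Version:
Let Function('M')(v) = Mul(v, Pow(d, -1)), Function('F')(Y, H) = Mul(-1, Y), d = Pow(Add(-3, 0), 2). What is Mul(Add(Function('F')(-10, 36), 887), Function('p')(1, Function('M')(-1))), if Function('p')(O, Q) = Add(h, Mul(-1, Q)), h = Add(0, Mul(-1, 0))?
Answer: Rational(299, 3) ≈ 99.667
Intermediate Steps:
d = 9 (d = Pow(-3, 2) = 9)
h = 0 (h = Add(0, 0) = 0)
Function('M')(v) = Mul(Rational(1, 9), v) (Function('M')(v) = Mul(v, Pow(9, -1)) = Mul(v, Rational(1, 9)) = Mul(Rational(1, 9), v))
Function('p')(O, Q) = Mul(-1, Q) (Function('p')(O, Q) = Add(0, Mul(-1, Q)) = Mul(-1, Q))
Mul(Add(Function('F')(-10, 36), 887), Function('p')(1, Function('M')(-1))) = Mul(Add(Mul(-1, -10), 887), Mul(-1, Mul(Rational(1, 9), -1))) = Mul(Add(10, 887), Mul(-1, Rational(-1, 9))) = Mul(897, Rational(1, 9)) = Rational(299, 3)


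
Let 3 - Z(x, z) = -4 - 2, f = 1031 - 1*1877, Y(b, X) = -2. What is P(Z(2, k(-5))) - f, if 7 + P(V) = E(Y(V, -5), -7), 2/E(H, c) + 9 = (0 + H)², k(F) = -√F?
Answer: 4193/5 ≈ 838.60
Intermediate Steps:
f = -846 (f = 1031 - 1877 = -846)
Z(x, z) = 9 (Z(x, z) = 3 - (-4 - 2) = 3 - 1*(-6) = 3 + 6 = 9)
E(H, c) = 2/(-9 + H²) (E(H, c) = 2/(-9 + (0 + H)²) = 2/(-9 + H²))
P(V) = -37/5 (P(V) = -7 + 2/(-9 + (-2)²) = -7 + 2/(-9 + 4) = -7 + 2/(-5) = -7 + 2*(-⅕) = -7 - ⅖ = -37/5)
P(Z(2, k(-5))) - f = -37/5 - 1*(-846) = -37/5 + 846 = 4193/5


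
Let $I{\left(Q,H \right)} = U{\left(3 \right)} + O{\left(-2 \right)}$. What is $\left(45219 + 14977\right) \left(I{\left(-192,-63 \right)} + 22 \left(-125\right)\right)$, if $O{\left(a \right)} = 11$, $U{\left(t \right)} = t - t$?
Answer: $-164876844$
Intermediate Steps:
$U{\left(t \right)} = 0$
$I{\left(Q,H \right)} = 11$ ($I{\left(Q,H \right)} = 0 + 11 = 11$)
$\left(45219 + 14977\right) \left(I{\left(-192,-63 \right)} + 22 \left(-125\right)\right) = \left(45219 + 14977\right) \left(11 + 22 \left(-125\right)\right) = 60196 \left(11 - 2750\right) = 60196 \left(-2739\right) = -164876844$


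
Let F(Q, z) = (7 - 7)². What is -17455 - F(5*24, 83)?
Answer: -17455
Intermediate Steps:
F(Q, z) = 0 (F(Q, z) = 0² = 0)
-17455 - F(5*24, 83) = -17455 - 1*0 = -17455 + 0 = -17455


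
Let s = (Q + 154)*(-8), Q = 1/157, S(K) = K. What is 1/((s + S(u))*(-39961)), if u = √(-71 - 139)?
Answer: 15184412/747692586539177 + 24649*I*√210/1495385173078354 ≈ 2.0308e-8 + 2.3887e-10*I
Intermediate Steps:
u = I*√210 (u = √(-210) = I*√210 ≈ 14.491*I)
Q = 1/157 ≈ 0.0063694
s = -193432/157 (s = (1/157 + 154)*(-8) = (24179/157)*(-8) = -193432/157 ≈ -1232.1)
1/((s + S(u))*(-39961)) = 1/(-193432/157 + I*√210*(-39961)) = -1/39961/(-193432/157 + I*√210) = -1/(39961*(-193432/157 + I*√210))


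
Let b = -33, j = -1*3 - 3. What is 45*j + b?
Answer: -303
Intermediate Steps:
j = -6 (j = -3 - 3 = -6)
45*j + b = 45*(-6) - 33 = -270 - 33 = -303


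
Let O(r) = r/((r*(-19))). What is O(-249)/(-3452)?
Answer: 1/65588 ≈ 1.5247e-5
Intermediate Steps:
O(r) = -1/19 (O(r) = r/((-19*r)) = r*(-1/(19*r)) = -1/19)
O(-249)/(-3452) = -1/19/(-3452) = -1/19*(-1/3452) = 1/65588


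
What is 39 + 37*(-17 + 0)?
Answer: -590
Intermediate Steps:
39 + 37*(-17 + 0) = 39 + 37*(-17) = 39 - 629 = -590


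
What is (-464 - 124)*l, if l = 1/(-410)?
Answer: 294/205 ≈ 1.4341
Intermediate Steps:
l = -1/410 ≈ -0.0024390
(-464 - 124)*l = (-464 - 124)*(-1/410) = -588*(-1/410) = 294/205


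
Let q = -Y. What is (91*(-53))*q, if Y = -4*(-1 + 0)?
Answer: 19292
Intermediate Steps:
Y = 4 (Y = -4*(-1) = 4)
q = -4 (q = -1*4 = -4)
(91*(-53))*q = (91*(-53))*(-4) = -4823*(-4) = 19292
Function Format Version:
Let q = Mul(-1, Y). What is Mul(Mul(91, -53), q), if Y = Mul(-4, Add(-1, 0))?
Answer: 19292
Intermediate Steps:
Y = 4 (Y = Mul(-4, -1) = 4)
q = -4 (q = Mul(-1, 4) = -4)
Mul(Mul(91, -53), q) = Mul(Mul(91, -53), -4) = Mul(-4823, -4) = 19292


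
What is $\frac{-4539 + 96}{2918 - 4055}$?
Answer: $\frac{1481}{379} \approx 3.9076$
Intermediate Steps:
$\frac{-4539 + 96}{2918 - 4055} = - \frac{4443}{2918 - 4055} = - \frac{4443}{-1137} = \left(-4443\right) \left(- \frac{1}{1137}\right) = \frac{1481}{379}$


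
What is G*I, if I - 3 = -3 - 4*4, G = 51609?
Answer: -825744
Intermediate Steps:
I = -16 (I = 3 + (-3 - 4*4) = 3 + (-3 - 16) = 3 - 19 = -16)
G*I = 51609*(-16) = -825744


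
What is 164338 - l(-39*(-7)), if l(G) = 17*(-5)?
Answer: 164423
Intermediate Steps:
l(G) = -85
164338 - l(-39*(-7)) = 164338 - 1*(-85) = 164338 + 85 = 164423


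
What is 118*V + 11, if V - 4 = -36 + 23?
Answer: -1051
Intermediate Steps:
V = -9 (V = 4 + (-36 + 23) = 4 - 13 = -9)
118*V + 11 = 118*(-9) + 11 = -1062 + 11 = -1051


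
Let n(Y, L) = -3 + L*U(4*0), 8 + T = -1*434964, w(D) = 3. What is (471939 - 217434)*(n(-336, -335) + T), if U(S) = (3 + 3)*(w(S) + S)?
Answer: -112237977525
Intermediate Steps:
T = -434972 (T = -8 - 1*434964 = -8 - 434964 = -434972)
U(S) = 18 + 6*S (U(S) = (3 + 3)*(3 + S) = 6*(3 + S) = 18 + 6*S)
n(Y, L) = -3 + 18*L (n(Y, L) = -3 + L*(18 + 6*(4*0)) = -3 + L*(18 + 6*0) = -3 + L*(18 + 0) = -3 + L*18 = -3 + 18*L)
(471939 - 217434)*(n(-336, -335) + T) = (471939 - 217434)*((-3 + 18*(-335)) - 434972) = 254505*((-3 - 6030) - 434972) = 254505*(-6033 - 434972) = 254505*(-441005) = -112237977525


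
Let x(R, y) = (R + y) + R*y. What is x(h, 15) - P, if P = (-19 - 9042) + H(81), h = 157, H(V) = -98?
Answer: 11686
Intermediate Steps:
P = -9159 (P = (-19 - 9042) - 98 = -9061 - 98 = -9159)
x(R, y) = R + y + R*y
x(h, 15) - P = (157 + 15 + 157*15) - 1*(-9159) = (157 + 15 + 2355) + 9159 = 2527 + 9159 = 11686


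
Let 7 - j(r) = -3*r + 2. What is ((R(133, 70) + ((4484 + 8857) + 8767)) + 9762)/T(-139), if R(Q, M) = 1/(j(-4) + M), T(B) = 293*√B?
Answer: -2007811*I*√139/2565801 ≈ -9.2259*I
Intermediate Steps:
j(r) = 5 + 3*r (j(r) = 7 - (-3*r + 2) = 7 - (2 - 3*r) = 7 + (-2 + 3*r) = 5 + 3*r)
R(Q, M) = 1/(-7 + M) (R(Q, M) = 1/((5 + 3*(-4)) + M) = 1/((5 - 12) + M) = 1/(-7 + M))
((R(133, 70) + ((4484 + 8857) + 8767)) + 9762)/T(-139) = ((1/(-7 + 70) + ((4484 + 8857) + 8767)) + 9762)/((293*√(-139))) = ((1/63 + (13341 + 8767)) + 9762)/((293*(I*√139))) = ((1/63 + 22108) + 9762)/((293*I*√139)) = (1392805/63 + 9762)*(-I*√139/40727) = 2007811*(-I*√139/40727)/63 = -2007811*I*√139/2565801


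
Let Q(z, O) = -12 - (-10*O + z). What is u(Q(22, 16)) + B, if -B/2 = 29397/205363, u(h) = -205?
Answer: -42158209/205363 ≈ -205.29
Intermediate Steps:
Q(z, O) = -12 - z + 10*O (Q(z, O) = -12 - (z - 10*O) = -12 + (-z + 10*O) = -12 - z + 10*O)
B = -58794/205363 ≈ -0.28629
u(Q(22, 16)) + B = -205 - 58794/205363 = -42158209/205363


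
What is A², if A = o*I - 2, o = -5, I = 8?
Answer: 1764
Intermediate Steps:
A = -42 (A = -5*8 - 2 = -40 - 2 = -42)
A² = (-42)² = 1764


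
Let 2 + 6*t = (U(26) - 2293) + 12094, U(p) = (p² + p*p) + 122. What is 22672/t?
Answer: 136032/11273 ≈ 12.067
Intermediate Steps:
U(p) = 122 + 2*p² (U(p) = (p² + p²) + 122 = 2*p² + 122 = 122 + 2*p²)
t = 11273/6 (t = -⅓ + (((122 + 2*26²) - 2293) + 12094)/6 = -⅓ + (((122 + 2*676) - 2293) + 12094)/6 = -⅓ + (((122 + 1352) - 2293) + 12094)/6 = -⅓ + ((1474 - 2293) + 12094)/6 = -⅓ + (-819 + 12094)/6 = -⅓ + (⅙)*11275 = -⅓ + 11275/6 = 11273/6 ≈ 1878.8)
22672/t = 22672/(11273/6) = 22672*(6/11273) = 136032/11273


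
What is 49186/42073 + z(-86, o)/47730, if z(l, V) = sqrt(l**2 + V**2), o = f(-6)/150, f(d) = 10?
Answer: 49186/42073 + sqrt(1664101)/715950 ≈ 1.1709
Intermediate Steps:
o = 1/15 (o = 10/150 = 10*(1/150) = 1/15 ≈ 0.066667)
z(l, V) = sqrt(V**2 + l**2)
49186/42073 + z(-86, o)/47730 = 49186/42073 + sqrt((1/15)**2 + (-86)**2)/47730 = 49186*(1/42073) + sqrt(1/225 + 7396)*(1/47730) = 49186/42073 + sqrt(1664101/225)*(1/47730) = 49186/42073 + (sqrt(1664101)/15)*(1/47730) = 49186/42073 + sqrt(1664101)/715950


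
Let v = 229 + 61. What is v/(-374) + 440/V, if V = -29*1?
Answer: -86485/5423 ≈ -15.948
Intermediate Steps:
v = 290
V = -29
v/(-374) + 440/V = 290/(-374) + 440/(-29) = 290*(-1/374) + 440*(-1/29) = -145/187 - 440/29 = -86485/5423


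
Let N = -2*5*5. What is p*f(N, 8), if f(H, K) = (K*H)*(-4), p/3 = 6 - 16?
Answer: -48000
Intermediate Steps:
p = -30 (p = 3*(6 - 16) = 3*(-10) = -30)
N = -50 (N = -10*5 = -50)
f(H, K) = -4*H*K (f(H, K) = (H*K)*(-4) = -4*H*K)
p*f(N, 8) = -(-120)*(-50)*8 = -30*1600 = -48000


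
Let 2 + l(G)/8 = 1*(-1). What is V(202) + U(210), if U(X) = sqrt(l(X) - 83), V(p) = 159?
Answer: 159 + I*sqrt(107) ≈ 159.0 + 10.344*I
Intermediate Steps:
l(G) = -24 (l(G) = -16 + 8*(1*(-1)) = -16 + 8*(-1) = -16 - 8 = -24)
U(X) = I*sqrt(107) (U(X) = sqrt(-24 - 83) = sqrt(-107) = I*sqrt(107))
V(202) + U(210) = 159 + I*sqrt(107)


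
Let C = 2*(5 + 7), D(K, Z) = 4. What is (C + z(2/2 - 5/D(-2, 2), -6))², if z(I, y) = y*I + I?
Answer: 10201/16 ≈ 637.56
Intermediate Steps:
C = 24 (C = 2*12 = 24)
z(I, y) = I + I*y (z(I, y) = I*y + I = I + I*y)
(C + z(2/2 - 5/D(-2, 2), -6))² = (24 + (2/2 - 5/4)*(1 - 6))² = (24 + (2*(½) - 5*¼)*(-5))² = (24 + (1 - 5/4)*(-5))² = (24 - ¼*(-5))² = (24 + 5/4)² = (101/4)² = 10201/16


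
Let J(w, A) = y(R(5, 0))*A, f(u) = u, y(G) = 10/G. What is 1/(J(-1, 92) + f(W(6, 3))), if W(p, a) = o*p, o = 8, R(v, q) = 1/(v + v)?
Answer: 1/9248 ≈ 0.00010813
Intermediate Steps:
R(v, q) = 1/(2*v)
W(p, a) = 8*p
J(w, A) = 100*A (J(w, A) = (10/(((½)/5)))*A = (10/(((½)*(⅕))))*A = (10/(⅒))*A = (10*10)*A = 100*A)
1/(J(-1, 92) + f(W(6, 3))) = 1/(100*92 + 8*6) = 1/(9200 + 48) = 1/9248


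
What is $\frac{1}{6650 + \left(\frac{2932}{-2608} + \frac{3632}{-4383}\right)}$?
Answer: $\frac{2857716}{18998230597} \approx 0.00015042$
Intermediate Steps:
$\frac{1}{6650 + \left(\frac{2932}{-2608} + \frac{3632}{-4383}\right)} = \frac{1}{6650 + \left(2932 \left(- \frac{1}{2608}\right) + 3632 \left(- \frac{1}{4383}\right)\right)} = \frac{1}{6650 - \frac{5580803}{2857716}} = \frac{1}{\frac{18998230597}{2857716}} = \frac{2857716}{18998230597}$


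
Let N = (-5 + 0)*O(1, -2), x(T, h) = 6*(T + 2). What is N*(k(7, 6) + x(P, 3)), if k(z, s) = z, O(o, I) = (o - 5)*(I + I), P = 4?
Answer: -3440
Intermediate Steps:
O(o, I) = 2*I*(-5 + o) (O(o, I) = (-5 + o)*(2*I) = 2*I*(-5 + o))
x(T, h) = 12 + 6*T (x(T, h) = 6*(2 + T) = 12 + 6*T)
N = -80 (N = (-5 + 0)*(2*(-2)*(-5 + 1)) = -10*(-2)*(-4) = -5*16 = -80)
N*(k(7, 6) + x(P, 3)) = -80*(7 + (12 + 6*4)) = -80*(7 + (12 + 24)) = -80*(7 + 36) = -80*43 = -3440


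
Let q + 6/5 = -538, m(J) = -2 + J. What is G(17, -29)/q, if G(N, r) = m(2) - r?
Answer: -145/2696 ≈ -0.053783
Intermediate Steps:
G(N, r) = -r (G(N, r) = (-2 + 2) - r = 0 - r = -r)
q = -2696/5 (q = -6/5 - 538 = -2696/5 ≈ -539.20)
G(17, -29)/q = (-1*(-29))/(-2696/5) = 29*(-5/2696) = -145/2696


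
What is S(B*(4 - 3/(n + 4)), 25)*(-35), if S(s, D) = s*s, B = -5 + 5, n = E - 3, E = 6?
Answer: 0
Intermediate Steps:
n = 3 (n = 6 - 3 = 3)
B = 0
S(s, D) = s²
S(B*(4 - 3/(n + 4)), 25)*(-35) = (0*(4 - 3/(3 + 4)))²*(-35) = (0*(4 - 3/7))²*(-35) = (0*(25/7))²*(-35) = 0²*(-35) = 0*(-35) = 0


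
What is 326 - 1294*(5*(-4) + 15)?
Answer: 6796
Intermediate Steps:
326 - 1294*(5*(-4) + 15) = 326 - 1294*(-20 + 15) = 326 - 1294*(-5) = 326 + 6470 = 6796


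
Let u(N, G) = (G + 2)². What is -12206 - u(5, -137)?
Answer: -30431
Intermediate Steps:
u(N, G) = (2 + G)²
-12206 - u(5, -137) = -12206 - (2 - 137)² = -12206 - 1*(-135)² = -12206 - 1*18225 = -12206 - 18225 = -30431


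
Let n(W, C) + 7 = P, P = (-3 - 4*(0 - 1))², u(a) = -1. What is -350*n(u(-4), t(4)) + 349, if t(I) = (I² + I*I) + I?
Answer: 2449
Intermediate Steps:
P = 1 (P = (-3 - 4*(-1))² = (-3 + 4)² = 1² = 1)
t(I) = I + 2*I² (t(I) = (I² + I²) + I = 2*I² + I = I + 2*I²)
n(W, C) = -6 (n(W, C) = -7 + 1 = -6)
-350*n(u(-4), t(4)) + 349 = -350*(-6) + 349 = 2100 + 349 = 2449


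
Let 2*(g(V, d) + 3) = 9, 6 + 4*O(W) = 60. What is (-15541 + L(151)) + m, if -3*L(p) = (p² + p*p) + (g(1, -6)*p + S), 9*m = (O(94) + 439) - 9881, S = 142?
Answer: -287209/9 ≈ -31912.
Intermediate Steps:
O(W) = 27/2 (O(W) = -3/2 + (¼)*60 = -3/2 + 15 = 27/2)
g(V, d) = 3/2 (g(V, d) = -3 + (½)*9 = -3 + 9/2 = 3/2)
m = -18857/18 (m = ((27/2 + 439) - 9881)/9 = (905/2 - 9881)/9 = (⅑)*(-18857/2) = -18857/18 ≈ -1047.6)
L(p) = -142/3 - 2*p²/3 - p/2 (L(p) = -((p² + p*p) + (3*p/2 + 142))/3 = -((p² + p²) + (142 + 3*p/2))/3 = -(2*p² + (142 + 3*p/2))/3 = -(142 + 2*p² + 3*p/2)/3 = -142/3 - 2*p²/3 - p/2)
(-15541 + L(151)) + m = (-15541 + (-142/3 - ⅔*151² - ½*151)) - 18857/18 = (-15541 + (-142/3 - ⅔*22801 - 151/2)) - 18857/18 = (-15541 + (-142/3 - 45602/3 - 151/2)) - 18857/18 = (-15541 - 30647/2) - 18857/18 = -61729/2 - 18857/18 = -287209/9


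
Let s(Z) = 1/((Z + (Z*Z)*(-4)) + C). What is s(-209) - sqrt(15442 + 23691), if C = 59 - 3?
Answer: -1/174877 - sqrt(39133) ≈ -197.82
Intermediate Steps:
C = 56
s(Z) = 1/(56 + Z - 4*Z**2) (s(Z) = 1/((Z + (Z*Z)*(-4)) + 56) = 1/((Z + Z**2*(-4)) + 56) = 1/((Z - 4*Z**2) + 56) = 1/(56 + Z - 4*Z**2))
s(-209) - sqrt(15442 + 23691) = 1/(56 - 209 - 4*(-209)**2) - sqrt(15442 + 23691) = 1/(56 - 209 - 4*43681) - sqrt(39133) = 1/(56 - 209 - 174724) - sqrt(39133) = 1/(-174877) - sqrt(39133) = -1/174877 - sqrt(39133)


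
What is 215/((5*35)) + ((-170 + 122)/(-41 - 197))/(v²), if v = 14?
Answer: 35849/29155 ≈ 1.2296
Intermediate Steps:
215/((5*35)) + ((-170 + 122)/(-41 - 197))/(v²) = 215/((5*35)) + ((-170 + 122)/(-41 - 197))/(14²) = 215/175 - 48/(-238)/196 = 215*(1/175) - 48*(-1/238)*(1/196) = 43/35 + (24/119)*(1/196) = 43/35 + 6/5831 = 35849/29155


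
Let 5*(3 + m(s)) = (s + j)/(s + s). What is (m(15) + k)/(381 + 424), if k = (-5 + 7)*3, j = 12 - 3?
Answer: 79/20125 ≈ 0.0039255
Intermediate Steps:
j = 9
m(s) = -3 + (9 + s)/(10*s) (m(s) = -3 + ((s + 9)/(s + s))/5 = -3 + ((9 + s)/((2*s)))/5 = -3 + ((9 + s)*(1/(2*s)))/5 = -3 + ((9 + s)/(2*s))/5 = -3 + (9 + s)/(10*s))
k = 6 (k = 2*3 = 6)
(m(15) + k)/(381 + 424) = ((1/10)*(9 - 29*15)/15 + 6)/(381 + 424) = ((1/10)*(1/15)*(9 - 435) + 6)/805 = ((1/10)*(1/15)*(-426) + 6)*(1/805) = (-71/25 + 6)*(1/805) = (79/25)*(1/805) = 79/20125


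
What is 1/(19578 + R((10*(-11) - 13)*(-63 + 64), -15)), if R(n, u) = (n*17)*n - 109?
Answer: 1/276662 ≈ 3.6145e-6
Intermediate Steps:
R(n, u) = -109 + 17*n² (R(n, u) = (17*n)*n - 109 = 17*n² - 109 = -109 + 17*n²)
1/(19578 + R((10*(-11) - 13)*(-63 + 64), -15)) = 1/(19578 + (-109 + 17*((10*(-11) - 13)*(-63 + 64))²)) = 1/(19578 + (-109 + 17*((-110 - 13)*1)²)) = 1/(19578 + (-109 + 17*(-123*1)²)) = 1/(19578 + (-109 + 17*(-123)²)) = 1/(19578 + (-109 + 17*15129)) = 1/(19578 + (-109 + 257193)) = 1/(19578 + 257084) = 1/276662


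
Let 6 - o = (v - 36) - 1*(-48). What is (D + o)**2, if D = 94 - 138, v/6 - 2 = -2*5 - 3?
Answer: 256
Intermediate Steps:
v = -66 (v = 12 + 6*(-2*5 - 3) = 12 + 6*(-10 - 3) = 12 + 6*(-13) = 12 - 78 = -66)
D = -44
o = 60 (o = 6 - ((-66 - 36) - 1*(-48)) = 6 - (-102 + 48) = 6 - 1*(-54) = 6 + 54 = 60)
(D + o)**2 = (-44 + 60)**2 = 16**2 = 256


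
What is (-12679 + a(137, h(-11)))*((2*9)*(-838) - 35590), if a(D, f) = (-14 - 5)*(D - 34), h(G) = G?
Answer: 741664664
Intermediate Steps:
a(D, f) = 646 - 19*D (a(D, f) = -19*(-34 + D) = 646 - 19*D)
(-12679 + a(137, h(-11)))*((2*9)*(-838) - 35590) = (-12679 + (646 - 19*137))*((2*9)*(-838) - 35590) = (-12679 + (646 - 2603))*(18*(-838) - 35590) = (-12679 - 1957)*(-15084 - 35590) = -14636*(-50674) = 741664664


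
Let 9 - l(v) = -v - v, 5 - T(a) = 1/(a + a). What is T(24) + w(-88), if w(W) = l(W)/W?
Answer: 3631/528 ≈ 6.8769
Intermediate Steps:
T(a) = 5 - 1/(2*a) (T(a) = 5 - 1/(a + a) = 5 - 1/(2*a))
l(v) = 9 + 2*v (l(v) = 9 - (-v - v) = 9 - (-2)*v = 9 + 2*v)
w(W) = (9 + 2*W)/W
T(24) + w(-88) = (5 - ½/24) + (2 + 9/(-88)) = (5 - ½*1/24) + (2 + 9*(-1/88)) = (5 - 1/48) + (2 - 9/88) = 239/48 + 167/88 = 3631/528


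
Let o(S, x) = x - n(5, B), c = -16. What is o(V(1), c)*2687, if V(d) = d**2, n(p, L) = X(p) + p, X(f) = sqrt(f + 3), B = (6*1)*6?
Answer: -56427 - 5374*sqrt(2) ≈ -64027.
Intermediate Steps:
B = 36 (B = 6*6 = 36)
X(f) = sqrt(3 + f)
n(p, L) = p + sqrt(3 + p) (n(p, L) = sqrt(3 + p) + p = p + sqrt(3 + p))
o(S, x) = -5 + x - 2*sqrt(2) (o(S, x) = x - (5 + sqrt(3 + 5)) = x - (5 + sqrt(8)) = x - (5 + 2*sqrt(2)) = x + (-5 - 2*sqrt(2)) = -5 + x - 2*sqrt(2))
o(V(1), c)*2687 = (-5 - 16 - 2*sqrt(2))*2687 = (-21 - 2*sqrt(2))*2687 = -56427 - 5374*sqrt(2)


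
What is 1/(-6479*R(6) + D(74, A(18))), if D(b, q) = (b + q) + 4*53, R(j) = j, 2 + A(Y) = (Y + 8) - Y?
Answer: -1/38582 ≈ -2.5919e-5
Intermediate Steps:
A(Y) = 6 (A(Y) = -2 + ((Y + 8) - Y) = -2 + ((8 + Y) - Y) = -2 + 8 = 6)
D(b, q) = 212 + b + q (D(b, q) = (b + q) + 212 = 212 + b + q)
1/(-6479*R(6) + D(74, A(18))) = 1/(-6479*6 + (212 + 74 + 6)) = 1/(-38874 + 292) = 1/(-38582) = -1/38582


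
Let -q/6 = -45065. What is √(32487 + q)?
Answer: 3*√33653 ≈ 550.34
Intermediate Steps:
q = 270390 (q = -6*(-45065) = 270390)
√(32487 + q) = √(32487 + 270390) = √302877 = 3*√33653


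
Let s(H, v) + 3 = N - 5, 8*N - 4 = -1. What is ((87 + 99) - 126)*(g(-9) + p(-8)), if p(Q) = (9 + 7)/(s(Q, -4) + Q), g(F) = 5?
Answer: 5964/25 ≈ 238.56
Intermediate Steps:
N = 3/8 (N = 1/2 + (1/8)*(-1) = 1/2 - 1/8 = 3/8 ≈ 0.37500)
s(H, v) = -61/8 (s(H, v) = -3 + (3/8 - 5) = -3 - 37/8 = -61/8)
p(Q) = 16/(-61/8 + Q) (p(Q) = (9 + 7)/(-61/8 + Q) = 16/(-61/8 + Q))
((87 + 99) - 126)*(g(-9) + p(-8)) = ((87 + 99) - 126)*(5 + 128/(-61 + 8*(-8))) = (186 - 126)*(5 + 128/(-61 - 64)) = 60*(5 + 128/(-125)) = 60*(5 + 128*(-1/125)) = 60*(5 - 128/125) = 60*(497/125) = 5964/25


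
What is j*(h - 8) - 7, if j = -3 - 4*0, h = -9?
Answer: 44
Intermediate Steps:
j = -3 (j = -3 + 0 = -3)
j*(h - 8) - 7 = -3*(-9 - 8) - 7 = -3*(-17) - 7 = 51 - 7 = 44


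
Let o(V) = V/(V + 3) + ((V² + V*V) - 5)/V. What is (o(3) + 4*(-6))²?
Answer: 13225/36 ≈ 367.36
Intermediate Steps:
o(V) = V/(3 + V) + (-5 + 2*V²)/V (o(V) = V/(3 + V) + ((V² + V²) - 5)/V = V/(3 + V) + (2*V² - 5)/V = V/(3 + V) + (-5 + 2*V²)/V)
(o(3) + 4*(-6))² = ((-15 - 5*3 + 2*3³ + 7*3²)/(3*(3 + 3)) + 4*(-6))² = ((⅓)*(-15 - 15 + 2*27 + 7*9)/6 - 24)² = ((⅓)*(⅙)*(-15 - 15 + 54 + 63) - 24)² = ((⅓)*(⅙)*87 - 24)² = (29/6 - 24)² = (-115/6)² = 13225/36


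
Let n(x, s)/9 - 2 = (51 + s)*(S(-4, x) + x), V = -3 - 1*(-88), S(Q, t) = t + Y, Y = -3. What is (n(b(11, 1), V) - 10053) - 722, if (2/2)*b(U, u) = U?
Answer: 12499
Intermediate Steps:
b(U, u) = U
S(Q, t) = -3 + t (S(Q, t) = t - 3 = -3 + t)
V = 85 (V = -3 + 88 = 85)
n(x, s) = 18 + 9*(-3 + 2*x)*(51 + s) (n(x, s) = 18 + 9*((51 + s)*((-3 + x) + x)) = 18 + 9*((51 + s)*(-3 + 2*x)) = 18 + 9*((-3 + 2*x)*(51 + s)) = 18 + 9*(-3 + 2*x)*(51 + s))
(n(b(11, 1), V) - 10053) - 722 = ((-1359 - 27*85 + 918*11 + 18*85*11) - 10053) - 722 = ((-1359 - 2295 + 10098 + 16830) - 10053) - 722 = (23274 - 10053) - 722 = 13221 - 722 = 12499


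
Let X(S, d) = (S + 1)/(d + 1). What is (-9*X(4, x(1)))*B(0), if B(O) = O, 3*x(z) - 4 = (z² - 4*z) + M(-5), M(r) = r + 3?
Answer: 0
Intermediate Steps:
M(r) = 3 + r
x(z) = ⅔ - 4*z/3 + z²/3 (x(z) = 4/3 + ((z² - 4*z) + (3 - 5))/3 = 4/3 + ((z² - 4*z) - 2)/3 = 4/3 + (-2 + z² - 4*z)/3 = 4/3 + (-⅔ - 4*z/3 + z²/3) = ⅔ - 4*z/3 + z²/3)
X(S, d) = (1 + S)/(1 + d)
(-9*X(4, x(1)))*B(0) = -9*(1 + 4)/(1 + (⅔ - 4/3*1 + (⅓)*1²))*0 = -9*5/(1 + (⅔ - 4/3 + (⅓)*1))*0 = -9*5/(1 + (⅔ - 4/3 + ⅓))*0 = -9*5/(1 - ⅓)*0 = -9*5/⅔*0 = -27*5/2*0 = -9*15/2*0 = -135/2*0 = 0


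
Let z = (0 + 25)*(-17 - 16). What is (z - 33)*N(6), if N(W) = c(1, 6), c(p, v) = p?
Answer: -858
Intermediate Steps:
N(W) = 1
z = -825 (z = 25*(-33) = -825)
(z - 33)*N(6) = (-825 - 33)*1 = -858*1 = -858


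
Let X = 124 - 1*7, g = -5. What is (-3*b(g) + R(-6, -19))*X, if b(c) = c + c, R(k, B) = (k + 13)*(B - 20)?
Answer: -28431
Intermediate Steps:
R(k, B) = (-20 + B)*(13 + k) (R(k, B) = (13 + k)*(-20 + B) = (-20 + B)*(13 + k))
b(c) = 2*c
X = 117 (X = 124 - 7 = 117)
(-3*b(g) + R(-6, -19))*X = (-6*(-5) + (-260 - 20*(-6) + 13*(-19) - 19*(-6)))*117 = (-3*(-10) + (-260 + 120 - 247 + 114))*117 = (30 - 273)*117 = -243*117 = -28431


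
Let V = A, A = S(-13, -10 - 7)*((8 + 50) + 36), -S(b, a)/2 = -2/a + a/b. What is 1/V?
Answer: -221/59220 ≈ -0.0037318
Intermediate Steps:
S(b, a) = 4/a - 2*a/b (S(b, a) = -2*(-2/a + a/b) = 4/a - 2*a/b)
A = -59220/221 (A = (4/(-10 - 7) - 2*(-10 - 7)/(-13))*((8 + 50) + 36) = (4/(-17) - 2*(-17)*(-1/13))*(58 + 36) = (4*(-1/17) - 34/13)*94 = (-4/17 - 34/13)*94 = -630/221*94 = -59220/221 ≈ -267.96)
V = -59220/221 ≈ -267.96
1/V = 1/(-59220/221) = -221/59220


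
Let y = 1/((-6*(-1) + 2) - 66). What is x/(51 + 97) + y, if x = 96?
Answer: 1355/2146 ≈ 0.63141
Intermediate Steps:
y = -1/58 (y = 1/((6 + 2) - 66) = 1/(8 - 66) = 1/(-58) = -1/58 ≈ -0.017241)
x/(51 + 97) + y = 96/(51 + 97) - 1/58 = 96/148 - 1/58 = 96*(1/148) - 1/58 = 24/37 - 1/58 = 1355/2146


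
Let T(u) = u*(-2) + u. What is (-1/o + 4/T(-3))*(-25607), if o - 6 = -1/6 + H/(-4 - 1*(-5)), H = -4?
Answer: -665782/33 ≈ -20175.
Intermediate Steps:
T(u) = -u (T(u) = -2*u + u = -u)
o = 11/6 (o = 6 + (-1/6 - 4/(-4 - 1*(-5))) = 6 + (-1*⅙ - 4/(-4 + 5)) = 6 + (-⅙ - 4/1) = 6 + (-⅙ - 4*1) = 6 + (-⅙ - 4) = 6 - 25/6 = 11/6 ≈ 1.8333)
(-1/o + 4/T(-3))*(-25607) = (-1/11/6 + 4/((-1*(-3))))*(-25607) = (-1*6/11 + 4/3)*(-25607) = (-6/11 + 4*(⅓))*(-25607) = (-6/11 + 4/3)*(-25607) = (26/33)*(-25607) = -665782/33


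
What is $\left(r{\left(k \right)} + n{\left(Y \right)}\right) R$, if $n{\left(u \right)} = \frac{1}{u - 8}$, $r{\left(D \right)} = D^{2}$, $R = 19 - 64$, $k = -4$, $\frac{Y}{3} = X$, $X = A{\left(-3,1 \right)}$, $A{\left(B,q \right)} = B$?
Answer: $- \frac{12195}{17} \approx -717.35$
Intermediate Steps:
$X = -3$
$Y = -9$ ($Y = 3 \left(-3\right) = -9$)
$R = -45$ ($R = 19 - 64 = -45$)
$n{\left(u \right)} = \frac{1}{-8 + u}$
$\left(r{\left(k \right)} + n{\left(Y \right)}\right) R = \left(\left(-4\right)^{2} + \frac{1}{-8 - 9}\right) \left(-45\right) = \left(16 + \frac{1}{-17}\right) \left(-45\right) = \left(16 - \frac{1}{17}\right) \left(-45\right) = \frac{271}{17} \left(-45\right) = - \frac{12195}{17}$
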